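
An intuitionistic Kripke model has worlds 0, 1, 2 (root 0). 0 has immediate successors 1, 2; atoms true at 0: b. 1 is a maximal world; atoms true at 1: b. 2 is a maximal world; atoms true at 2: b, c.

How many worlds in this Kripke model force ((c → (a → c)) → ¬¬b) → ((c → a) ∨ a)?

1

0: does not force it — 0 ⊮ ((c → (a → c)) → ¬¬b) → ((c → a) ∨ a): already at 0 itself, 0 ⊩ (c → (a → c)) → ¬¬b but 0 ⊮ (c → a) ∨ a.
1: forces it.
2: does not force it — 2 ⊮ ((c → (a → c)) → ¬¬b) → ((c → a) ∨ a): already at 2 itself, 2 ⊩ (c → (a → c)) → ¬¬b but 2 ⊮ (c → a) ∨ a.
Worlds forcing the formula: {1}.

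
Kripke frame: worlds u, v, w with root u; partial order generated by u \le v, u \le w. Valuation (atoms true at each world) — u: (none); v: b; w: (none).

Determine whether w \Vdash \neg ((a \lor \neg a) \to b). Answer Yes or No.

Yes

w \Vdash \neg ((a \lor \neg a) \to b): no world accessible from w forces (a \lor \neg a) \to b.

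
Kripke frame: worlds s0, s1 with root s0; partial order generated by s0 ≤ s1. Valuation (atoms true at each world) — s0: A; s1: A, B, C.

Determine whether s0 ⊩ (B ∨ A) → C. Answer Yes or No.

s0 ⊮ (B ∨ A) → C: already at s0 itself, s0 ⊩ B ∨ A but s0 ⊮ C.
s0 lacks atom C, so s0 ⊮ C.

No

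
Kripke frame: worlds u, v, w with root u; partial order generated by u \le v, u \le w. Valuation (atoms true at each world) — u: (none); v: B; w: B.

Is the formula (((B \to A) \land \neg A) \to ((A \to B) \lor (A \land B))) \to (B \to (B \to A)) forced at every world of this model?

No

Not every world: u \nVdash (((B \to A) \land \neg A) \to ((A \to B) \lor (A \land B))) \to (B \to (B \to A)).
u \nVdash (((B \to A) \land \neg A) \to ((A \to B) \lor (A \land B))) \to (B \to (B \to A)): already at u itself, u \Vdash ((B \to A) \land \neg A) \to ((A \to B) \lor (A \land B)) but u \nVdash B \to (B \to A).
u \nVdash B \to (B \to A): at the accessible world v, v \Vdash B but v \nVdash B \to A.
v \nVdash B \to A: already at v itself, v \Vdash B but v \nVdash A.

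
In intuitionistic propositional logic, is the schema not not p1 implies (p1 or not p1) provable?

No

This is a variant of double-negation elimination (deriving excluded middle from double negation), which is not intuitionistically valid.
A Kripke countermodel: worlds u, v; order generated by u <= v; atoms true at each world — u:{}; v:{p1}.
u does not force not not p1 implies (p1 or not p1): already at u itself, u forces not not p1 but u does not force p1 or not p1.
u does not force p1 or not p1: neither disjunct is forced at u.
u lacks atom p1, so u does not force p1.
So the root u does not force the formula.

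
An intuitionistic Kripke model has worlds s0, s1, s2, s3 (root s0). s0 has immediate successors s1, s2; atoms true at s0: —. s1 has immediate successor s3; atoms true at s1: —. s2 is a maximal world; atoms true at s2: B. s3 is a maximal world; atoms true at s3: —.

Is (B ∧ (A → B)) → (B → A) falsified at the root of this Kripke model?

Yes

s0 ⊮ (B ∧ (A → B)) → (B → A): at the accessible world s2, s2 ⊩ B ∧ (A → B) but s2 ⊮ B → A.
s2 ⊮ B → A: already at s2 itself, s2 ⊩ B but s2 ⊮ A.
s2 lacks atom A, so s2 ⊮ A.
So the root s0 does not force (B ∧ (A → B)) → (B → A); the model is a countermodel.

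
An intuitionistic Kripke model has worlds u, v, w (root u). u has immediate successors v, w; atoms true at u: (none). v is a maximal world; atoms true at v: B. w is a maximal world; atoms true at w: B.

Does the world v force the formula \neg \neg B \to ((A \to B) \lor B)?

Yes

v \Vdash \neg \neg B \to ((A \to B) \lor B): every world accessible from v that forces \neg \neg B (namely v) also forces (A \to B) \lor B.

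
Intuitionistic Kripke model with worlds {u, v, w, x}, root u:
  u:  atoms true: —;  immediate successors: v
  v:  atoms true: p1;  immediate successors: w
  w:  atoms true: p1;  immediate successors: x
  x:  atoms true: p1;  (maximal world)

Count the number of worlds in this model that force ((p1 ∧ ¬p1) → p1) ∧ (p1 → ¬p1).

0

u: does not force it — u ⊮ ((p1 ∧ ¬p1) → p1) ∧ (p1 → ¬p1) since u fails p1 → ¬p1.
v: does not force it.
w: does not force it.
x: does not force it.
Worlds forcing the formula: { }.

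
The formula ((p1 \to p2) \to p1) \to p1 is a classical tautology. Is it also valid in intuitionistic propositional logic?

No

This is Peirce's law, which is not intuitionistically valid.
A Kripke countermodel: worlds s0, s1; order generated by s0 \le s1; atoms true at each world — s0:{}; s1:{p1}.
s0 \nVdash ((p1 \to p2) \to p1) \to p1: already at s0 itself, s0 \Vdash (p1 \to p2) \to p1 but s0 \nVdash p1.
s0 lacks atom p1, so s0 \nVdash p1.
So the root s0 does not force the formula.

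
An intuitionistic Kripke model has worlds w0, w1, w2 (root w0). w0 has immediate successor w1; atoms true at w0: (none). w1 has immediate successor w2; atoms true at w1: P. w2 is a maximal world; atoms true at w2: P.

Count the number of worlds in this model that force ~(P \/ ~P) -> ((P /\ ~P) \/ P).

3

w0: forces it.
w1: forces it.
w2: forces it.
Worlds forcing the formula: {w0, w1, w2}.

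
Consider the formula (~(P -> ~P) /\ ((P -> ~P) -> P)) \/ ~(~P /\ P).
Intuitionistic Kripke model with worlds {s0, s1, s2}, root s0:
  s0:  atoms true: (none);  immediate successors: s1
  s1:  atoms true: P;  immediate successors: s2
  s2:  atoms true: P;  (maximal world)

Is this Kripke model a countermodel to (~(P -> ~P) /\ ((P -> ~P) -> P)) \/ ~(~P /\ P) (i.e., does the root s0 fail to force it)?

s0 ||- (~(P -> ~P) /\ ((P -> ~P) -> P)) \/ ~(~P /\ P) via the disjunct ~(P -> ~P) /\ ((P -> ~P) -> P).
So the root s0 forces (~(P -> ~P) /\ ((P -> ~P) -> P)) \/ ~(~P /\ P); the model is not a countermodel.

No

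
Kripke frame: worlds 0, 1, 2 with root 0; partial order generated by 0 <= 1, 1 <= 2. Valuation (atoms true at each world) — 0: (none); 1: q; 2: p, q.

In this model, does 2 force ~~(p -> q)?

2 ||- ~~(p -> q): no world accessible from 2 forces ~(p -> q).

Yes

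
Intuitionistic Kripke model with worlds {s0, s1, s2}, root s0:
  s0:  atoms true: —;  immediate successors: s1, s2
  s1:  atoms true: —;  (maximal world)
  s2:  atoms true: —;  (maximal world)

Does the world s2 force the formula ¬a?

s2 ⊩ ¬a: no world accessible from s2 forces a.

Yes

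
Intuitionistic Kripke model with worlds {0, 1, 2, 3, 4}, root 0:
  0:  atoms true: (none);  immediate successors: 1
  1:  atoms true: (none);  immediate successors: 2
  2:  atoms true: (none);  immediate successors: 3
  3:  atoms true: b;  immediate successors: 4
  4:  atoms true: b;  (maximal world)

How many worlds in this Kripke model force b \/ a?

2

0: does not force it — 0 ||-/- b \/ a: neither disjunct is forced at 0.
1: does not force it — 1 ||-/- b \/ a: neither disjunct is forced at 1.
2: does not force it — 2 ||-/- b \/ a: neither disjunct is forced at 2.
3: forces it.
4: forces it.
Worlds forcing the formula: {3, 4}.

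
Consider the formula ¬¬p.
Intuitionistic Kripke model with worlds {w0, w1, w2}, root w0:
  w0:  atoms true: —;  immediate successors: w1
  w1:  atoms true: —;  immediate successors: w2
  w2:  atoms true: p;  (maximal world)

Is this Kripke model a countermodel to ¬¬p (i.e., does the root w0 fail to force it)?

No

w0 ⊩ ¬¬p: no world accessible from w0 forces ¬p.
So the root w0 forces ¬¬p; the model is not a countermodel.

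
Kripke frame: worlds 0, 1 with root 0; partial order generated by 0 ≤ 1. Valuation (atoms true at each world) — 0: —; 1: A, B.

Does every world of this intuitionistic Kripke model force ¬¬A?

Yes

0 ⊩ ¬¬A: no world accessible from 0 forces ¬A.
Since the root 0 forces ¬¬A and forcing is persistent (monotone upward), every world forces it.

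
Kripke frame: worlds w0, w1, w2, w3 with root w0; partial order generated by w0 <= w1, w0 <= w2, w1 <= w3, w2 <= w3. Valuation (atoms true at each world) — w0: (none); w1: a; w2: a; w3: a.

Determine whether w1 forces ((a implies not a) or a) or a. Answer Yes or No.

w1 forces ((a implies not a) or a) or a via the disjunct (a implies not a) or a.

Yes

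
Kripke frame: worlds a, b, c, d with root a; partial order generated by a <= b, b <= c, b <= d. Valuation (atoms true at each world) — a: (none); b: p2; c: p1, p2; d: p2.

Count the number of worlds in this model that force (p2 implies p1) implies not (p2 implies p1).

1

a: does not force it — a does not force (p2 implies p1) implies not (p2 implies p1): at the accessible world c, c forces p2 implies p1 but c does not force not (p2 implies p1).
b: does not force it — b does not force (p2 implies p1) implies not (p2 implies p1): at the accessible world c, c forces p2 implies p1 but c does not force not (p2 implies p1).
c: does not force it.
d: forces it.
Worlds forcing the formula: {d}.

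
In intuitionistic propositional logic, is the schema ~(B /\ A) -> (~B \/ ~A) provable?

This is the constructively invalid direction of De Morgan's law for conjunction, which is not intuitionistically valid.
A Kripke countermodel: worlds 0, 1, 2; order generated by 0 <= 1, 0 <= 2; atoms true at each world — 0:{}; 1:{B}; 2:{A}.
0 ||-/- ~(B /\ A) -> (~B \/ ~A): already at 0 itself, 0 ||- ~(B /\ A) but 0 ||-/- ~B \/ ~A.
0 ||-/- ~B \/ ~A: neither disjunct is forced at 0.
0 ||-/- ~B since 1 is accessible from 0 and 1 ||- B.
So the root 0 does not force the formula.

No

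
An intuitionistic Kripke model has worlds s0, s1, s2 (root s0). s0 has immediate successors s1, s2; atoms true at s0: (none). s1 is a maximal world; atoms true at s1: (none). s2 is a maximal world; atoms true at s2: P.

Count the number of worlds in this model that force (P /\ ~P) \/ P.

s0: does not force it — s0 ||-/- (P /\ ~P) \/ P: neither disjunct is forced at s0.
s1: does not force it.
s2: forces it.
Worlds forcing the formula: {s2}.

1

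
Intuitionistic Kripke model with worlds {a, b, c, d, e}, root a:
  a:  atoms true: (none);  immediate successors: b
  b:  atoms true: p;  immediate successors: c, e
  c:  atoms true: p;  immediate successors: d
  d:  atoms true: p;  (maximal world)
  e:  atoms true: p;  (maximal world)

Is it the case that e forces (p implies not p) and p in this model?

No

e does not force (p implies not p) and p since e fails p implies not p.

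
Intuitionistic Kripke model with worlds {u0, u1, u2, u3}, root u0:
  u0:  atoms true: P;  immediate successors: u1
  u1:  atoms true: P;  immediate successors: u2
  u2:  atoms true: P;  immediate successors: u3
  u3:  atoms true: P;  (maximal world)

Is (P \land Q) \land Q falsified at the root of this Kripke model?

Yes

u0 \nVdash (P \land Q) \land Q since u0 fails P \land Q.
So the root u0 does not force (P \land Q) \land Q; the model is a countermodel.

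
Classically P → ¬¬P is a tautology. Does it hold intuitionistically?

This is double-negation introduction, which is intuitionistically derivable.
If a world forces P then every accessible world forces P (persistence), so none forces ¬P; hence ¬¬P.

Yes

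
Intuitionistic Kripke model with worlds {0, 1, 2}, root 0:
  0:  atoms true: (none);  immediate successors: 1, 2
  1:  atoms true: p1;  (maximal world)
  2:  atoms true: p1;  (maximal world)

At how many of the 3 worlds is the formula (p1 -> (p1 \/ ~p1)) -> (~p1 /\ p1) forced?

0

0: does not force it — 0 ||-/- (p1 -> (p1 \/ ~p1)) -> (~p1 /\ p1): already at 0 itself, 0 ||- p1 -> (p1 \/ ~p1) but 0 ||-/- ~p1 /\ p1.
1: does not force it.
2: does not force it.
Worlds forcing the formula: { }.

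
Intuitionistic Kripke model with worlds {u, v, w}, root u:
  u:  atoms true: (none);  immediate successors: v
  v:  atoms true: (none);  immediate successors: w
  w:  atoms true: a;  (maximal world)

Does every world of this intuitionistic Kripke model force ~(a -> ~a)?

Yes

u ||- ~(a -> ~a): no world accessible from u forces a -> ~a.
Since the root u forces ~(a -> ~a) and forcing is persistent (monotone upward), every world forces it.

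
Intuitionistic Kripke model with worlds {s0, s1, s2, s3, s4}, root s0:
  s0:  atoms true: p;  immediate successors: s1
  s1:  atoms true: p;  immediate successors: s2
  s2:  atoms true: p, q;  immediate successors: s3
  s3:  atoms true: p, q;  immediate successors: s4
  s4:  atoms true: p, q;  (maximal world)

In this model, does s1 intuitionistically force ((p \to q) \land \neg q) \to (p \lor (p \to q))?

s1 \Vdash ((p \to q) \land \neg q) \to (p \lor (p \to q)) vacuously: no world accessible from s1 forces the antecedent (p \to q) \land \neg q.

Yes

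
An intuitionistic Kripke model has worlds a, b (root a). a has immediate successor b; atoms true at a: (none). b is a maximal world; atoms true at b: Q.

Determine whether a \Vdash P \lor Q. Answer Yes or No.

a \nVdash P \lor Q: neither disjunct is forced at a.
a lacks atom P, so a \nVdash P.

No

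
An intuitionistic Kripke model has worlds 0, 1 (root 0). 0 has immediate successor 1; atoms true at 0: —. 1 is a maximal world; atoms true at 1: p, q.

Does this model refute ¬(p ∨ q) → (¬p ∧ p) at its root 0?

0 ⊩ ¬(p ∨ q) → (¬p ∧ p) vacuously: no world accessible from 0 forces the antecedent ¬(p ∨ q).
So the root 0 forces ¬(p ∨ q) → (¬p ∧ p); the model is not a countermodel.

No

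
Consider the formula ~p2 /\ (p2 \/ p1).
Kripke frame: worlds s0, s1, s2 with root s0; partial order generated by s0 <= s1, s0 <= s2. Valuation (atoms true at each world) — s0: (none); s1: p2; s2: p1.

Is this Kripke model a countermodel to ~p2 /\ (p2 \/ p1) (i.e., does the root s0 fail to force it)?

s0 ||-/- ~p2 /\ (p2 \/ p1) since s0 fails ~p2.
So the root s0 does not force ~p2 /\ (p2 \/ p1); the model is a countermodel.

Yes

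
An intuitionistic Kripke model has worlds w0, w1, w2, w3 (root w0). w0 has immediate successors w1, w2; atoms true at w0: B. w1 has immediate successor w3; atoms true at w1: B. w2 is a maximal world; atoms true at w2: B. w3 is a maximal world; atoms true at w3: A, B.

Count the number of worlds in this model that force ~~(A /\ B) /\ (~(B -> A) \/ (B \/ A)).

2

w0: does not force it — w0 ||-/- ~~(A /\ B) /\ (~(B -> A) \/ (B \/ A)) since w0 fails ~~(A /\ B).
w1: forces it.
w2: does not force it — w2 ||-/- ~~(A /\ B) /\ (~(B -> A) \/ (B \/ A)) since w2 fails ~~(A /\ B).
w3: forces it.
Worlds forcing the formula: {w1, w3}.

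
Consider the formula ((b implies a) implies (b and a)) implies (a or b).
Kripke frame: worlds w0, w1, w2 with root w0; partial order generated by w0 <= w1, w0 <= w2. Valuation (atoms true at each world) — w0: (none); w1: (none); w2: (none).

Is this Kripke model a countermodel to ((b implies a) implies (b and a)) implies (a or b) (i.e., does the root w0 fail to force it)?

No

w0 forces ((b implies a) implies (b and a)) implies (a or b) vacuously: no world accessible from w0 forces the antecedent (b implies a) implies (b and a).
So the root w0 forces ((b implies a) implies (b and a)) implies (a or b); the model is not a countermodel.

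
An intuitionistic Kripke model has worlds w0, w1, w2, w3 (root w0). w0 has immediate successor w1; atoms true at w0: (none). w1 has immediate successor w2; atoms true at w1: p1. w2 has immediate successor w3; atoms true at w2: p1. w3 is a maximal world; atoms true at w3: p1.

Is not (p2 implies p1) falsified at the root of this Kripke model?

w0 does not force not (p2 implies p1) since w0 is accessible from w0 and w0 forces p2 implies p1.
w0 forces p2 implies p1 vacuously: no world accessible from w0 forces the antecedent p2.
So the root w0 does not force not (p2 implies p1); the model is a countermodel.

Yes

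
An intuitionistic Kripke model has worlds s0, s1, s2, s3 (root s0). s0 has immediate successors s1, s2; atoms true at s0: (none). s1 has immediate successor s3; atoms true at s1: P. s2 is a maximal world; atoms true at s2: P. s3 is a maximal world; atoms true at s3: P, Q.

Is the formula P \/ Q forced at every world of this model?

No

Not every world: s0 ||-/- P \/ Q.
s0 ||-/- P \/ Q: neither disjunct is forced at s0.
s0 lacks atom P, so s0 ||-/- P.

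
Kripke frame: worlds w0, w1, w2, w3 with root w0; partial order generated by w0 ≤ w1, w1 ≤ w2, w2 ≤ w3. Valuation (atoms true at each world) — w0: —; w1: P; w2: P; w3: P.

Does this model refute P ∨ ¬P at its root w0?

Yes

w0 ⊮ P ∨ ¬P: neither disjunct is forced at w0.
w0 lacks atom P, so w0 ⊮ P.
So the root w0 does not force P ∨ ¬P; the model is a countermodel.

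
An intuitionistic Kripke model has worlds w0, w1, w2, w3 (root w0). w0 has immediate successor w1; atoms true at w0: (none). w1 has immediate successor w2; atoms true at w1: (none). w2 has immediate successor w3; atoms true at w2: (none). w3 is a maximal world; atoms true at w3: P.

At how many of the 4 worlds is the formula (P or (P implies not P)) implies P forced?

4

w0: forces it.
w1: forces it.
w2: forces it.
w3: forces it.
Worlds forcing the formula: {w0, w1, w2, w3}.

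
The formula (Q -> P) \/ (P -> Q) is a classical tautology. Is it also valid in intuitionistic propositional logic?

This is the Gödel–Dummett linearity axiom, which is not intuitionistically valid.
A Kripke countermodel: worlds w0, w1, w2; order generated by w0 <= w1, w0 <= w2; atoms true at each world — w0:{}; w1:{Q}; w2:{P}.
w0 ||-/- (Q -> P) \/ (P -> Q): neither disjunct is forced at w0.
w0 ||-/- Q -> P: at the accessible world w1, w1 ||- Q but w1 ||-/- P.
w1 lacks atom P, so w1 ||-/- P.
So the root w0 does not force the formula.

No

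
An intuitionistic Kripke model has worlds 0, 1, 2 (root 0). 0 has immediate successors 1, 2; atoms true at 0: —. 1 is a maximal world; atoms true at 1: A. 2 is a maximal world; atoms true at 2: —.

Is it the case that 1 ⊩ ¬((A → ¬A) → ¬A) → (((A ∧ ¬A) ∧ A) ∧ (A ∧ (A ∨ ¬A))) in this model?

1 ⊩ ¬((A → ¬A) → ¬A) → (((A ∧ ¬A) ∧ A) ∧ (A ∧ (A ∨ ¬A))) vacuously: no world accessible from 1 forces the antecedent ¬((A → ¬A) → ¬A).

Yes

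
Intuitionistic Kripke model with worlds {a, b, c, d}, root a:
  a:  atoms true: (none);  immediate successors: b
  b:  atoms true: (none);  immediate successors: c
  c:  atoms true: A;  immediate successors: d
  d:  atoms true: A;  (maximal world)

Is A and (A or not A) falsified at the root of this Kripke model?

Yes

a does not force A and (A or not A) since a fails A.
So the root a does not force A and (A or not A); the model is a countermodel.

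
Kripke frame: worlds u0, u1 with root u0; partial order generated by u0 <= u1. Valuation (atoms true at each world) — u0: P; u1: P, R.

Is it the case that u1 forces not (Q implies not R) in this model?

No

u1 does not force not (Q implies not R) since u1 is accessible from u1 and u1 forces Q implies not R.
u1 forces Q implies not R vacuously: no world accessible from u1 forces the antecedent Q.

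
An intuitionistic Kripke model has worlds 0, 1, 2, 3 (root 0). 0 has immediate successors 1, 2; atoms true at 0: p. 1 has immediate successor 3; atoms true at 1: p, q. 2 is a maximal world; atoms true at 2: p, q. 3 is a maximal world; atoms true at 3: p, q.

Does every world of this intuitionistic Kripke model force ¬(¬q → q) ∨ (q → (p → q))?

Yes

0 ⊩ ¬(¬q → q) ∨ (q → (p → q)) via the disjunct q → (p → q).
Since the root 0 forces ¬(¬q → q) ∨ (q → (p → q)) and forcing is persistent (monotone upward), every world forces it.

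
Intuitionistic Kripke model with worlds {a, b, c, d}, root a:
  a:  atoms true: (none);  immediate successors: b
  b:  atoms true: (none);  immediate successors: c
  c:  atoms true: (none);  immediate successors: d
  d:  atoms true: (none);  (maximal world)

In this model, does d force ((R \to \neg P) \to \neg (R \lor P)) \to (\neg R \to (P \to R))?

Yes

d \Vdash ((R \to \neg P) \to \neg (R \lor P)) \to (\neg R \to (P \to R)): every world accessible from d that forces (R \to \neg P) \to \neg (R \lor P) (namely d) also forces \neg R \to (P \to R).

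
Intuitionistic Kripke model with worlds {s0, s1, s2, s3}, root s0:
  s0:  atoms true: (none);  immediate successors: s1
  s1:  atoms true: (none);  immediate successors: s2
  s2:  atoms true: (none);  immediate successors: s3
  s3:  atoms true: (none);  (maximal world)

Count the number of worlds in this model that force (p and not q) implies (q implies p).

4

s0: forces it.
s1: forces it.
s2: forces it.
s3: forces it.
Worlds forcing the formula: {s0, s1, s2, s3}.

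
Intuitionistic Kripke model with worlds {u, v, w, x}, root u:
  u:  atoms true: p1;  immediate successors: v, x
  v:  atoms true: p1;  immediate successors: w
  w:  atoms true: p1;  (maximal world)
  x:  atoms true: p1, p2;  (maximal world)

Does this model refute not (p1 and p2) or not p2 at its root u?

Yes

u does not force not (p1 and p2) or not p2: neither disjunct is forced at u.
u does not force not (p1 and p2) since x is accessible from u and x forces p1 and p2.
x forces p1 and p2 since x forces both conjuncts.
So the root u does not force not (p1 and p2) or not p2; the model is a countermodel.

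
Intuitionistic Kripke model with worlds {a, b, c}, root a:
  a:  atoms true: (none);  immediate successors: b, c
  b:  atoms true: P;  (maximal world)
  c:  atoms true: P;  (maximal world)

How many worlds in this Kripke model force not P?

a: does not force it — a does not force not P since b is accessible from a and b forces P.
b: does not force it — b does not force not P since b is accessible from b and b forces P.
c: does not force it.
Worlds forcing the formula: { }.

0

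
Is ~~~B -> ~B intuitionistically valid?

Yes

This is triple-negation reduction, which is intuitionistically derivable.
Assume ~~~B and suppose B. Then ~~B (double-negation introduction), contradicting ~~~B. So ~B.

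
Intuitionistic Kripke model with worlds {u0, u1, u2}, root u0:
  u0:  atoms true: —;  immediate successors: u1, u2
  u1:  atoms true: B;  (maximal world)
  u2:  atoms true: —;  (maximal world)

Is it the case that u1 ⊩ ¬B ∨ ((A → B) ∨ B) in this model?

Yes

u1 ⊩ ¬B ∨ ((A → B) ∨ B) via the disjunct (A → B) ∨ B.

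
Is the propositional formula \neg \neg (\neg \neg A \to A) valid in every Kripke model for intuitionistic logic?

Yes

This is the double negation of double-negation elimination, which is intuitionistically derivable.
By Glivenko's theorem the double negation of any classical propositional tautology is intuitionistically provable; \neg \neg A \to A is classically a tautology.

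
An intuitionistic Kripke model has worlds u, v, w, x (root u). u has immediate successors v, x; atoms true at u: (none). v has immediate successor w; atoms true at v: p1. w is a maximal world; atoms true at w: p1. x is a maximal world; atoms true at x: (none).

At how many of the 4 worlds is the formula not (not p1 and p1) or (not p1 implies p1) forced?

4

u: forces it.
v: forces it.
w: forces it.
x: forces it.
Worlds forcing the formula: {u, v, w, x}.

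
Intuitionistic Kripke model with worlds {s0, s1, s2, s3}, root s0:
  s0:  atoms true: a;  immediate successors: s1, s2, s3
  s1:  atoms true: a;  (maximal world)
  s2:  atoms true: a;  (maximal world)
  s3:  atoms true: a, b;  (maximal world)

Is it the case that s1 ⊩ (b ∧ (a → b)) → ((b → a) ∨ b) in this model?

s1 ⊩ (b ∧ (a → b)) → ((b → a) ∨ b) vacuously: no world accessible from s1 forces the antecedent b ∧ (a → b).

Yes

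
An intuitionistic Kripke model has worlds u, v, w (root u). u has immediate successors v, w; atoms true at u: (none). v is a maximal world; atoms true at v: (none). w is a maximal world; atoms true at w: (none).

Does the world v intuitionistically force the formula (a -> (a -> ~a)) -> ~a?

v ||- (a -> (a -> ~a)) -> ~a: every world accessible from v that forces a -> (a -> ~a) (namely v) also forces ~a.

Yes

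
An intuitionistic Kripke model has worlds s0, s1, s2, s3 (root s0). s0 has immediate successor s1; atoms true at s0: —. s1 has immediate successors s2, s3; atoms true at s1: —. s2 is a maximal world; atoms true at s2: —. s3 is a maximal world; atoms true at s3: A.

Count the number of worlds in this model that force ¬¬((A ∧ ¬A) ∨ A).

1

s0: does not force it — s0 ⊮ ¬¬((A ∧ ¬A) ∨ A) since s2 is accessible from s0 and s2 ⊩ ¬((A ∧ ¬A) ∨ A).
s1: does not force it — s1 ⊮ ¬¬((A ∧ ¬A) ∨ A) since s2 is accessible from s1 and s2 ⊩ ¬((A ∧ ¬A) ∨ A).
s2: does not force it.
s3: forces it.
Worlds forcing the formula: {s3}.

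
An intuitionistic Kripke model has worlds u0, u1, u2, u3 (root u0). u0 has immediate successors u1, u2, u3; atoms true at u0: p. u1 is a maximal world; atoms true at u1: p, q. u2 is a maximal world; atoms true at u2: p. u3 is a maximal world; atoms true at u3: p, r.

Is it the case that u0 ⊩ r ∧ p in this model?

u0 ⊮ r ∧ p since u0 fails r.

No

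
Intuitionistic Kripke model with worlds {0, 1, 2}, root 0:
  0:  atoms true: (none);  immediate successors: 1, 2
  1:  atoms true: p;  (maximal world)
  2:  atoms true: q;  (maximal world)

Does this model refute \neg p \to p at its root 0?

Yes

0 \nVdash \neg p \to p: at the accessible world 2, 2 \Vdash \neg p but 2 \nVdash p.
2 lacks atom p, so 2 \nVdash p.
So the root 0 does not force \neg p \to p; the model is a countermodel.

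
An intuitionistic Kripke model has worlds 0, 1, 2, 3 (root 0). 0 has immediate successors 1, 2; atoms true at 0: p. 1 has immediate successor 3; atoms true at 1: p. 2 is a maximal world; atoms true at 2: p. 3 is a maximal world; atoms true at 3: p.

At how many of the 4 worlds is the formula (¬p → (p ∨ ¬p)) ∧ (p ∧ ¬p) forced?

0: does not force it — 0 ⊮ (¬p → (p ∨ ¬p)) ∧ (p ∧ ¬p) since 0 fails p ∧ ¬p.
1: does not force it — 1 ⊮ (¬p → (p ∨ ¬p)) ∧ (p ∧ ¬p) since 1 fails p ∧ ¬p.
2: does not force it — 2 ⊮ (¬p → (p ∨ ¬p)) ∧ (p ∧ ¬p) since 2 fails p ∧ ¬p.
3: does not force it.
Worlds forcing the formula: { }.

0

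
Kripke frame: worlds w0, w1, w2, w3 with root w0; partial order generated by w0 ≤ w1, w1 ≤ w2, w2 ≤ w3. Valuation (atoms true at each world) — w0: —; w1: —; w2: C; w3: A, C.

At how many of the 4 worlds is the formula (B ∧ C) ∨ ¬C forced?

w0: does not force it — w0 ⊮ (B ∧ C) ∨ ¬C: neither disjunct is forced at w0.
w1: does not force it — w1 ⊮ (B ∧ C) ∨ ¬C: neither disjunct is forced at w1.
w2: does not force it.
w3: does not force it.
Worlds forcing the formula: { }.

0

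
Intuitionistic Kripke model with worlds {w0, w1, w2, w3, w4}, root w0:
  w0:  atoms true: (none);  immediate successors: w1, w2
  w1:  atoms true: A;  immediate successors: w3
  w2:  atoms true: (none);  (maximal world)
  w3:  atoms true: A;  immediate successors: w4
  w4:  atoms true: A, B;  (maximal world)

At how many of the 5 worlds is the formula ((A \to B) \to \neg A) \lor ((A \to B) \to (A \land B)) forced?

4

w0: does not force it — w0 \nVdash ((A \to B) \to \neg A) \lor ((A \to B) \to (A \land B)): neither disjunct is forced at w0.
w1: forces it.
w2: forces it.
w3: forces it.
w4: forces it.
Worlds forcing the formula: {w1, w2, w3, w4}.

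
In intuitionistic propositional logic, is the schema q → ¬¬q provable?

Yes

This is double-negation introduction, which is intuitionistically derivable.
If a world forces q then every accessible world forces q (persistence), so none forces ¬q; hence ¬¬q.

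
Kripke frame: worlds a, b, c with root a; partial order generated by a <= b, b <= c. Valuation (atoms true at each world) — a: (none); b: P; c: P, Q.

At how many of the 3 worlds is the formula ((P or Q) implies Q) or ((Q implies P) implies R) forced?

1

a: does not force it — a does not force ((P or Q) implies Q) or ((Q implies P) implies R): neither disjunct is forced at a.
b: does not force it — b does not force ((P or Q) implies Q) or ((Q implies P) implies R): neither disjunct is forced at b.
c: forces it.
Worlds forcing the formula: {c}.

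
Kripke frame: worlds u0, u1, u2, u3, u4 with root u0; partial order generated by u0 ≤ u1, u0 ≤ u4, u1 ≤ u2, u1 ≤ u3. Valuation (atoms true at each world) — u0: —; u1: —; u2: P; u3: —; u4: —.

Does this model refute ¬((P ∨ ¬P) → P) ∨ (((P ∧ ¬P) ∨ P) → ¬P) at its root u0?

u0 ⊮ ¬((P ∨ ¬P) → P) ∨ (((P ∧ ¬P) ∨ P) → ¬P): neither disjunct is forced at u0.
u0 ⊮ ¬((P ∨ ¬P) → P) since u2 is accessible from u0 and u2 ⊩ (P ∨ ¬P) → P.
u2 ⊩ (P ∨ ¬P) → P: every world accessible from u2 that forces P ∨ ¬P (namely u2) also forces P.
So the root u0 does not force ¬((P ∨ ¬P) → P) ∨ (((P ∧ ¬P) ∨ P) → ¬P); the model is a countermodel.

Yes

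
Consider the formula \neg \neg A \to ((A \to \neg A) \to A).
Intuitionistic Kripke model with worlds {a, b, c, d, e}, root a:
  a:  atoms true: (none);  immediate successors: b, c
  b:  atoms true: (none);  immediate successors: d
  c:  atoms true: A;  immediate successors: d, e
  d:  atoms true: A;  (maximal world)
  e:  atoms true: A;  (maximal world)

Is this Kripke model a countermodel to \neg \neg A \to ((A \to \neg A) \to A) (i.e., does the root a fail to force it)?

a \Vdash \neg \neg A \to ((A \to \neg A) \to A): every world accessible from a that forces \neg \neg A (namely a, b, c, d, e) also forces (A \to \neg A) \to A.
So the root a forces \neg \neg A \to ((A \to \neg A) \to A); the model is not a countermodel.

No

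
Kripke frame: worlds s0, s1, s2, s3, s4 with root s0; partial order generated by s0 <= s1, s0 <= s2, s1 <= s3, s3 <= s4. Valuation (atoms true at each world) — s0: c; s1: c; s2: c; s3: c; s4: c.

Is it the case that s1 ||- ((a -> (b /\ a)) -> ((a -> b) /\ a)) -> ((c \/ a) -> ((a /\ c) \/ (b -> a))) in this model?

s1 ||- ((a -> (b /\ a)) -> ((a -> b) /\ a)) -> ((c \/ a) -> ((a /\ c) \/ (b -> a))) vacuously: no world accessible from s1 forces the antecedent (a -> (b /\ a)) -> ((a -> b) /\ a).

Yes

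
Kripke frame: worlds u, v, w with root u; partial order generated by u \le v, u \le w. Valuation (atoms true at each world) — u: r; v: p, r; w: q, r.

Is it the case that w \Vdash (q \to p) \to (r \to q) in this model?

Yes

w \Vdash (q \to p) \to (r \to q) vacuously: no world accessible from w forces the antecedent q \to p.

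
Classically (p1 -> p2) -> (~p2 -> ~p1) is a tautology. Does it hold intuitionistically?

Yes

This is the forward direction of contraposition, which is intuitionistically derivable.
Assume p1 -> p2 and ~p2. If p1 held then p2 would follow, contradicting ~p2; so ~p1.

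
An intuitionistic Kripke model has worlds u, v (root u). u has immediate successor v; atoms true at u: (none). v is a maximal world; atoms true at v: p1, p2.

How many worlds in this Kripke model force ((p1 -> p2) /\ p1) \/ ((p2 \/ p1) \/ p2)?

u: does not force it — u ||-/- ((p1 -> p2) /\ p1) \/ ((p2 \/ p1) \/ p2): neither disjunct is forced at u.
v: forces it.
Worlds forcing the formula: {v}.

1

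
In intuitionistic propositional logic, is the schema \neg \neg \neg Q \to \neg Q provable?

Yes

This is triple-negation reduction, which is intuitionistically derivable.
Assume \neg \neg \neg Q and suppose Q. Then \neg \neg Q (double-negation introduction), contradicting \neg \neg \neg Q. So \neg Q.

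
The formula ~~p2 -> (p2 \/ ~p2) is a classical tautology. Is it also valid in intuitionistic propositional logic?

This is a variant of double-negation elimination (deriving excluded middle from double negation), which is not intuitionistically valid.
A Kripke countermodel: worlds 0, 1; order generated by 0 <= 1; atoms true at each world — 0:{}; 1:{p2}.
0 ||-/- ~~p2 -> (p2 \/ ~p2): already at 0 itself, 0 ||- ~~p2 but 0 ||-/- p2 \/ ~p2.
0 ||-/- p2 \/ ~p2: neither disjunct is forced at 0.
0 lacks atom p2, so 0 ||-/- p2.
So the root 0 does not force the formula.

No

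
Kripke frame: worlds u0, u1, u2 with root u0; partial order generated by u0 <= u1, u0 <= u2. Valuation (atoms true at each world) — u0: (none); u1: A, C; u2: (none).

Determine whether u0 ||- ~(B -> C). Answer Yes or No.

No

u0 ||-/- ~(B -> C) since u0 is accessible from u0 and u0 ||- B -> C.
u0 ||- B -> C vacuously: no world accessible from u0 forces the antecedent B.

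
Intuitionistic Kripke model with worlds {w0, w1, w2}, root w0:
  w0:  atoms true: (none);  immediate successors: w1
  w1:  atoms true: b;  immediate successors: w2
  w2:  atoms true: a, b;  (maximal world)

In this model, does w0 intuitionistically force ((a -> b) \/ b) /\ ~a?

No

w0 ||-/- ((a -> b) \/ b) /\ ~a since w0 fails ~a.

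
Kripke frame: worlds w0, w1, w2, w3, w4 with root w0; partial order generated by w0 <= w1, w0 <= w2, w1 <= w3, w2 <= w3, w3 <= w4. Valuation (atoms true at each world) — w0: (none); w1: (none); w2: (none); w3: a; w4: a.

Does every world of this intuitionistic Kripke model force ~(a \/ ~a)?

No

Not every world: w0 ||-/- ~(a \/ ~a).
w0 ||-/- ~(a \/ ~a) since w3 is accessible from w0 and w3 ||- a \/ ~a.
w3 ||- a \/ ~a via the disjunct a.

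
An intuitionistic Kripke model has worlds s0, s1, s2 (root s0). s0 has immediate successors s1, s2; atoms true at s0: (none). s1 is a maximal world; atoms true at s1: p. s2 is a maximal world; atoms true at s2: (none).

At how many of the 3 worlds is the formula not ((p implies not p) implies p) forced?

s0: does not force it — s0 does not force not ((p implies not p) implies p) since s1 is accessible from s0 and s1 forces (p implies not p) implies p.
s1: does not force it.
s2: forces it.
Worlds forcing the formula: {s2}.

1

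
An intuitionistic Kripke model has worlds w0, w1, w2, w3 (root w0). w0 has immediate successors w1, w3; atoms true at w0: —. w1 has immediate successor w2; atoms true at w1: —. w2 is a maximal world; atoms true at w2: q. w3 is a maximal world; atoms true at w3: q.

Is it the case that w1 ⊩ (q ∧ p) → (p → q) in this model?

Yes

w1 ⊩ (q ∧ p) → (p → q) vacuously: no world accessible from w1 forces the antecedent q ∧ p.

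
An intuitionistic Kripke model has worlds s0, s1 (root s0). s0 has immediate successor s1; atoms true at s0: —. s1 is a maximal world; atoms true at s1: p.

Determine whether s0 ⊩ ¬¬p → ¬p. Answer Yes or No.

No

s0 ⊮ ¬¬p → ¬p: already at s0 itself, s0 ⊩ ¬¬p but s0 ⊮ ¬p.
s0 ⊮ ¬p since s1 is accessible from s0 and s1 ⊩ p.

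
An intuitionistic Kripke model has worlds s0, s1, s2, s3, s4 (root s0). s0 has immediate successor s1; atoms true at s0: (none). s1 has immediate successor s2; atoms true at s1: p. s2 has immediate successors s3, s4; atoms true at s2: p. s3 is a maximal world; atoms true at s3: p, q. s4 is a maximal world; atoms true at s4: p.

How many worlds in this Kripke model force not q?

1

s0: does not force it — s0 does not force not q since s3 is accessible from s0 and s3 forces q.
s1: does not force it.
s2: does not force it.
s3: does not force it.
s4: forces it.
Worlds forcing the formula: {s4}.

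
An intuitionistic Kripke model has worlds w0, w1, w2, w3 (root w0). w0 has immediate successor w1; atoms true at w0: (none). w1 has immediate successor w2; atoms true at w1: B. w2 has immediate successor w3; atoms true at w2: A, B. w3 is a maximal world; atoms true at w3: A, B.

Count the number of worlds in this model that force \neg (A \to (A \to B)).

0

w0: does not force it — w0 \nVdash \neg (A \to (A \to B)) since w0 is accessible from w0 and w0 \Vdash A \to (A \to B).
w1: does not force it.
w2: does not force it.
w3: does not force it.
Worlds forcing the formula: { }.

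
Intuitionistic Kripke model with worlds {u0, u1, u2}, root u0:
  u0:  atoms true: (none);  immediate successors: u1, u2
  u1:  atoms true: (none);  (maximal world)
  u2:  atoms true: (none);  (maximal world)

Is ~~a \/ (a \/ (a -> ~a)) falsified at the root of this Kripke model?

u0 ||- ~~a \/ (a \/ (a -> ~a)) via the disjunct a \/ (a -> ~a).
So the root u0 forces ~~a \/ (a \/ (a -> ~a)); the model is not a countermodel.

No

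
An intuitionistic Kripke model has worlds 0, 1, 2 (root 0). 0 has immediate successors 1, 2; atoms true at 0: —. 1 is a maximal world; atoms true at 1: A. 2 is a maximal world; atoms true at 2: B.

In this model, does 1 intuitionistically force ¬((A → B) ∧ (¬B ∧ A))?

1 ⊩ ¬((A → B) ∧ (¬B ∧ A)): no world accessible from 1 forces (A → B) ∧ (¬B ∧ A).

Yes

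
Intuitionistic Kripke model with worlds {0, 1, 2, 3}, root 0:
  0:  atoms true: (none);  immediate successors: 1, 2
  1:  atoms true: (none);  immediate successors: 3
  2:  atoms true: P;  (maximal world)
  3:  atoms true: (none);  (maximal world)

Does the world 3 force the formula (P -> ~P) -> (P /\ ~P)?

No

3 ||-/- (P -> ~P) -> (P /\ ~P): already at 3 itself, 3 ||- P -> ~P but 3 ||-/- P /\ ~P.
3 ||-/- P /\ ~P since 3 fails P.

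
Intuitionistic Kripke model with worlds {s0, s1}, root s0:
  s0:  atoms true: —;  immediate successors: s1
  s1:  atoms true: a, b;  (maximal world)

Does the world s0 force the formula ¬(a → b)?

No

s0 ⊮ ¬(a → b) since s0 is accessible from s0 and s0 ⊩ a → b.
s0 ⊩ a → b: every world accessible from s0 that forces a (namely s1) also forces b.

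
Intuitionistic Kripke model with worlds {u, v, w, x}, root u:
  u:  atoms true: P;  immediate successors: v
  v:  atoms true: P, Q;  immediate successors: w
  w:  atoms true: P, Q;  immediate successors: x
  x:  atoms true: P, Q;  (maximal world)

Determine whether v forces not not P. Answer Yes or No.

v forces not not P: no world accessible from v forces not P.

Yes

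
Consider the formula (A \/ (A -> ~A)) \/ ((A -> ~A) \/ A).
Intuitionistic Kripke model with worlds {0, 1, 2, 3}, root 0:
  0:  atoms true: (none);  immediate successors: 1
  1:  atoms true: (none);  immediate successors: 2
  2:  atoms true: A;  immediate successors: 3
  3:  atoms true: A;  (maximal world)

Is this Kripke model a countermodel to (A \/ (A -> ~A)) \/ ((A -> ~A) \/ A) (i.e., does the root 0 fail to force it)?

0 ||-/- (A \/ (A -> ~A)) \/ ((A -> ~A) \/ A): neither disjunct is forced at 0.
0 ||-/- A \/ (A -> ~A): neither disjunct is forced at 0.
0 lacks atom A, so 0 ||-/- A.
So the root 0 does not force (A \/ (A -> ~A)) \/ ((A -> ~A) \/ A); the model is a countermodel.

Yes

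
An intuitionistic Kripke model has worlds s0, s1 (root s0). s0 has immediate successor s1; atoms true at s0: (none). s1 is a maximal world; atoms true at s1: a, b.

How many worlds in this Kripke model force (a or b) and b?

s0: does not force it — s0 does not force (a or b) and b since s0 fails a or b.
s1: forces it.
Worlds forcing the formula: {s1}.

1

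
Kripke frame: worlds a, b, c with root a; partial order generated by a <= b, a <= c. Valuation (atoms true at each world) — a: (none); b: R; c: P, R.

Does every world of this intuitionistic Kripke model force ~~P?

Not every world: a ||-/- ~~P.
a ||-/- ~~P since b is accessible from a and b ||- ~P.
b ||- ~P: no world accessible from b forces P.

No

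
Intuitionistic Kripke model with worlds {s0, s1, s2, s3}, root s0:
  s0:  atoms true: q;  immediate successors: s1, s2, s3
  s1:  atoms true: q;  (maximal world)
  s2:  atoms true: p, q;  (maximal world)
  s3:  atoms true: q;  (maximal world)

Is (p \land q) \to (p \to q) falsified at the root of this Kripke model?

s0 \Vdash (p \land q) \to (p \to q): every world accessible from s0 that forces p \land q (namely s2) also forces p \to q.
So the root s0 forces (p \land q) \to (p \to q); the model is not a countermodel.

No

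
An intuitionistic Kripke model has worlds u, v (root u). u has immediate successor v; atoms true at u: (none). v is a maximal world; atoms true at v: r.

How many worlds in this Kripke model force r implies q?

0

u: does not force it — u does not force r implies q: at the accessible world v, v forces r but v does not force q.
v: does not force it — v does not force r implies q: already at v itself, v forces r but v does not force q.
Worlds forcing the formula: { }.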